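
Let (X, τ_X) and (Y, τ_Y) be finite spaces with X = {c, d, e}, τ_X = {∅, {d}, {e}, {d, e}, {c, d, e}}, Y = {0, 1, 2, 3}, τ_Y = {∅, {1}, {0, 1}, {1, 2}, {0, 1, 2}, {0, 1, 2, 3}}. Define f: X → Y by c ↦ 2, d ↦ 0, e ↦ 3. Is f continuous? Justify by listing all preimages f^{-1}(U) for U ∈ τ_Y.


f is NOT continuous.

Compute f^{-1}(U) for each U ∈ τ_Y:
  U = ∅: f^{-1}(U) = ∅ ∈ τ_X ✓.
  U = {1}: f^{-1}(U) = ∅ ∈ τ_X ✓.
  U = {0, 1}: f^{-1}(U) = {d} ∈ τ_X ✓.
  U = {1, 2}: f^{-1}(U) = {c} ∉ τ_X ✗.
  U = {0, 1, 2}: f^{-1}(U) = {c, d} ∉ τ_X ✗.
  U = {0, 1, 2, 3}: f^{-1}(U) = {c, d, e} ∈ τ_X ✓.
Found U = {1, 2} with f^{-1}(U) = {c} not in τ_X. Therefore f is NOT continuous.


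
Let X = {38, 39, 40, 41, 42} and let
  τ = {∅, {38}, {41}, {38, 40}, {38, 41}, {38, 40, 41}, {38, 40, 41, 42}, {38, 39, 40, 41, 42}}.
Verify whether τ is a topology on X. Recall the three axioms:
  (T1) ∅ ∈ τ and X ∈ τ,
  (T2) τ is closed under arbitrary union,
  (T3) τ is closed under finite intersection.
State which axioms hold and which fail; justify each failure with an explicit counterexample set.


τ IS a topology on X.

Axiom (T1): ∅ ∈ τ? Yes; X ∈ τ? Yes.
Axiom (T2/T3): check pairwise unions and intersections of members of τ.
All pairwise intersections and unions checked — each lies in τ. Therefore τ satisfies (T1), (T2), (T3): it IS a topology on X.


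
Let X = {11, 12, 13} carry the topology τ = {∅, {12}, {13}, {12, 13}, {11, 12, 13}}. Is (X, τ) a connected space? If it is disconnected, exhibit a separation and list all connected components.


(X, τ) is connected.

Find clopen sets (U ∈ τ with X ∖ U ∈ τ):
  U = ∅, X ∖ U = {11, 12, 13} — both open, so U is clopen.
  U = {11, 12, 13}, X ∖ U = ∅ — both open, so U is clopen.
Only trivial clopens (∅ and X) exist, so (X, τ) is connected.
Compute connected components by grouping points that agree on all clopens:
  component: {11, 12, 13}


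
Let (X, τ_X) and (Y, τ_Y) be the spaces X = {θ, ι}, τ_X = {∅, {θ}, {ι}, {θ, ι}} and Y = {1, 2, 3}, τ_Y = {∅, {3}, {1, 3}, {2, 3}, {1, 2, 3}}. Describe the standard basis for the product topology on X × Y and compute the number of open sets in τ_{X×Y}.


Basis B = {∅ × ∅, {θ} × {3}, {ι} × {3}, {θ} × {1, 3}, {θ} × {2, 3}, {θ, ι} × {3}, {ι} × {1, 3}, {ι} × {2, 3}, {θ} × {1, 2, 3}, {ι} × {1, 2, 3}, {θ, ι} × {1, 3}, {θ, ι} × {2, 3}, {θ, ι} × {1, 2, 3}}; |τ_{X×Y}| = 25.

Enumerate products U × V with U ∈ τ_X, V ∈ τ_Y (deduplicated):
  ∅ × ∅ = {} (∅)
  {θ} × {3} = {(θ,3)}
  {ι} × {3} = {(ι,3)}
  {θ} × {1, 3} = {(θ,1), (θ,3)}
  {θ} × {2, 3} = {(θ,2), (θ,3)}
  {θ, ι} × {3} = {(θ,3), (ι,3)}
  {ι} × {1, 3} = {(ι,1), (ι,3)}
  {ι} × {2, 3} = {(ι,2), (ι,3)}
  {θ} × {1, 2, 3} = {(θ,1), (θ,2), (θ,3)}
  {ι} × {1, 2, 3} = {(ι,1), (ι,2), (ι,3)}
  {θ, ι} × {1, 3} = {(θ,1), (θ,3), (ι,1), (ι,3)}
  {θ, ι} × {2, 3} = {(θ,2), (θ,3), (ι,2), (ι,3)}
  {θ, ι} × {1, 2, 3} = {(θ,1), (θ,2), (θ,3), (ι,1), (ι,2), (ι,3)}
These 13 distinct sets form the basis B.
Close under arbitrary unions to get τ_{X×Y}; counting gives |τ_{X×Y}| = 25.


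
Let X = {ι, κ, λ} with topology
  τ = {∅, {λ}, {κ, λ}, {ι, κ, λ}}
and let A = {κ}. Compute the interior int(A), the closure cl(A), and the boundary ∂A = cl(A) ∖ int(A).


int(A) = ∅, cl(A) = {ι, κ}, ∂A = {ι, κ}.

Closed sets in (X, τ) are complements of opens:
  closed(X, τ) = {∅, {ι}, {ι, κ}, {ι, κ, λ}}.
int(A) = ⋃ {U ∈ τ : U ⊆ A}. Opens contained in A: ∅.
Taking the union of these: int(A) = ∅.
cl(A) = ⋂ {C closed : A ⊆ C}. Closed sets containing A: {ι, κ}, {ι, κ, λ}.
Intersecting these: cl(A) = {ι, κ}.
∂A = cl(A) ∖ int(A) = {ι, κ} ∖ ∅ = {ι, κ}.


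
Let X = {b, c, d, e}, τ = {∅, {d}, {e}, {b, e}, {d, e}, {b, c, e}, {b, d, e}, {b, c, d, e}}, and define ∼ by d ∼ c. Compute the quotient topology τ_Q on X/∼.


X/∼ = {[b], [c=d], [e]}; |τ_Q| = 4.

Equivalence classes: [b], [c=d], [e].
Quotient map π: X → X/∼ sends b ↦ [b], c ↦ [c=d], d ↦ [c=d], e ↦ [e].
For each subset V ⊆ X/∼, compute π^{-1}(V) ⊆ X and check whether π^{-1}(V) ∈ τ. V is open in τ_Q iff π^{-1}(V) ∈ τ.
  V = {}: π^{-1}(V) = ∅ ∈ τ ✓.
  V = {[b]}: π^{-1}(V) = {b} ∉ τ ✗.
  V = {[c=d]}: π^{-1}(V) = {c, d} ∉ τ ✗.
  V = {[b], [c=d]}: π^{-1}(V) = {b, c, d} ∉ τ ✗.
  V = {[e]}: π^{-1}(V) = {e} ∈ τ ✓.
  V = {[b], [e]}: π^{-1}(V) = {b, e} ∈ τ ✓.
  V = {[c=d], [e]}: π^{-1}(V) = {c, d, e} ∉ τ ✗.
  V = {[b], [c=d], [e]}: π^{-1}(V) = {b, c, d, e} ∈ τ ✓.
Open sets in the quotient: τ_Q = {{}, {[e]}, {[b], [e]}, {[b], [c=d], [e]}} (4 elements).


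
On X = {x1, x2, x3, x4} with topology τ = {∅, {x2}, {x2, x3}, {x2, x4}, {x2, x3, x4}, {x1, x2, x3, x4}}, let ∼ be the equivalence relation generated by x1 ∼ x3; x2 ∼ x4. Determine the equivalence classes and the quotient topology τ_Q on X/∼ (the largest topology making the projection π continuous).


X/∼ = {[x1=x3], [x2=x4]}; |τ_Q| = 3.

Equivalence classes: [x1=x3], [x2=x4].
Quotient map π: X → X/∼ sends x1 ↦ [x1=x3], x2 ↦ [x2=x4], x3 ↦ [x1=x3], x4 ↦ [x2=x4].
For each subset V ⊆ X/∼, compute π^{-1}(V) ⊆ X and check whether π^{-1}(V) ∈ τ. V is open in τ_Q iff π^{-1}(V) ∈ τ.
  V = {}: π^{-1}(V) = ∅ ∈ τ ✓.
  V = {[x1=x3]}: π^{-1}(V) = {x1, x3} ∉ τ ✗.
  V = {[x2=x4]}: π^{-1}(V) = {x2, x4} ∈ τ ✓.
  V = {[x1=x3], [x2=x4]}: π^{-1}(V) = {x1, x2, x3, x4} ∈ τ ✓.
Open sets in the quotient: τ_Q = {{}, {[x2=x4]}, {[x1=x3], [x2=x4]}} (3 elements).


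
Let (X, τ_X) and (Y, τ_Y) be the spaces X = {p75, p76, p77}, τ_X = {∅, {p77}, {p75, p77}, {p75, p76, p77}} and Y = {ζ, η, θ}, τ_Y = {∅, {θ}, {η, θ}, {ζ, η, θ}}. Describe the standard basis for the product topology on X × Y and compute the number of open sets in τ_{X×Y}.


Basis B = {∅ × ∅, {p77} × {θ}, {p75, p77} × {θ}, {p77} × {η, θ}, {p75, p76, p77} × {θ}, {p77} × {ζ, η, θ}, {p75, p77} × {η, θ}, {p75, p77} × {ζ, η, θ}, {p75, p76, p77} × {η, θ}, {p75, p76, p77} × {ζ, η, θ}}; |τ_{X×Y}| = 20.

Enumerate products U × V with U ∈ τ_X, V ∈ τ_Y (deduplicated):
  ∅ × ∅ = {} (∅)
  {p77} × {θ} = {(p77,θ)}
  {p75, p77} × {θ} = {(p75,θ), (p77,θ)}
  {p77} × {η, θ} = {(p77,η), (p77,θ)}
  {p75, p76, p77} × {θ} = {(p75,θ), (p76,θ), (p77,θ)}
  {p77} × {ζ, η, θ} = {(p77,ζ), (p77,η), (p77,θ)}
  {p75, p77} × {η, θ} = {(p75,η), (p75,θ), (p77,η), (p77,θ)}
  {p75, p77} × {ζ, η, θ} = {(p75,ζ), (p75,η), (p75,θ), (p77,ζ), (p77,η), (p77,θ)}
  {p75, p76, p77} × {η, θ} = {(p75,η), (p75,θ), (p76,η), (p76,θ), (p77,η), (p77,θ)}
  {p75, p76, p77} × {ζ, η, θ} = {(p75,ζ), (p75,η), (p75,θ), (p76,ζ), (p76,η), (p76,θ), (p77,ζ), (p77,η), (p77,θ)}
These 10 distinct sets form the basis B.
Close under arbitrary unions to get τ_{X×Y}; counting gives |τ_{X×Y}| = 20.


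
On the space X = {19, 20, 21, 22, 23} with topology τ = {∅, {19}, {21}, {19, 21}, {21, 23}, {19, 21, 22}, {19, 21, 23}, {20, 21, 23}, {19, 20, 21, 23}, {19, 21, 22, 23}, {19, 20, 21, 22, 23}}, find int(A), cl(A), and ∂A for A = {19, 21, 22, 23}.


int(A) = {19, 21, 22, 23}, cl(A) = {19, 20, 21, 22, 23}, ∂A = {20}.

Closed sets in (X, τ) are complements of opens:
  closed(X, τ) = {∅, {20}, {22}, {19, 22}, {20, 22}, {20, 23}, {19, 20, 22}, {20, 22, 23}, {19, 20, 22, 23}, {20, 21, 22, 23}, {19, 20, 21, 22, 23}}.
int(A) = ⋃ {U ∈ τ : U ⊆ A}. Opens contained in A: ∅, {19}, {21}, {19, 21}, {21, 23}, {19, 21, 22}, {19, 21, 23}, {19, 21, 22, 23}.
Taking the union of these: int(A) = {19, 21, 22, 23}.
cl(A) = ⋂ {C closed : A ⊆ C}. Closed sets containing A: {19, 20, 21, 22, 23}.
Intersecting these: cl(A) = {19, 20, 21, 22, 23}.
∂A = cl(A) ∖ int(A) = {19, 20, 21, 22, 23} ∖ {19, 21, 22, 23} = {20}.


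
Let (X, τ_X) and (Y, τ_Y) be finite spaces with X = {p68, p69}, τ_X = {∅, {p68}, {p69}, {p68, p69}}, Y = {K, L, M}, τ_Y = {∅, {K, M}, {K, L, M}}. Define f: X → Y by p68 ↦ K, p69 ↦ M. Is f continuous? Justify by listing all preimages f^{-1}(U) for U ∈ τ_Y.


f IS continuous.

Compute f^{-1}(U) for each U ∈ τ_Y:
  U = ∅: f^{-1}(U) = ∅ ∈ τ_X ✓.
  U = {K, M}: f^{-1}(U) = {p68, p69} ∈ τ_X ✓.
  U = {K, L, M}: f^{-1}(U) = {p68, p69} ∈ τ_X ✓.
Every preimage lies in τ_X, so f IS continuous.


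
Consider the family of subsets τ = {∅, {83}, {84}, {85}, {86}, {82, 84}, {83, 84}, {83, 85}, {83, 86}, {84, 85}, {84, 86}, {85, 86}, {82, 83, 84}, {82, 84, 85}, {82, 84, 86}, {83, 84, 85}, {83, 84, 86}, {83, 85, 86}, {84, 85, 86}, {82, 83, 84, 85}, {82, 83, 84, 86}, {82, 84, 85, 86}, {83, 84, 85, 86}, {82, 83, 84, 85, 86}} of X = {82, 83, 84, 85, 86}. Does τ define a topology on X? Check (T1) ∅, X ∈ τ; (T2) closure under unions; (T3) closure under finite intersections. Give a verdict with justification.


τ IS a topology on X.

Axiom (T1): ∅ ∈ τ? Yes; X ∈ τ? Yes.
Axiom (T2/T3): check pairwise unions and intersections of members of τ.
All pairwise intersections and unions checked — each lies in τ. Therefore τ satisfies (T1), (T2), (T3): it IS a topology on X.


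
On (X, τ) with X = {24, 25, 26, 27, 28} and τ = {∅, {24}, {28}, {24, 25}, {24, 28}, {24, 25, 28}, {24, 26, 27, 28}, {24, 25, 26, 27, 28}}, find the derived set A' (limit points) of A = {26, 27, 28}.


A' = {26, 27}

For each x ∈ X, list the open sets U ∈ τ with x ∈ U, then check whether U ∩ (A ∖ {x}) ≠ ∅ for every such U.
  x = 24: open {24} ∋ x has {24} ∩ (A ∖ {24}) = ∅, so x is NOT a limit point.
  x = 25: open {24, 25} ∋ x has {24, 25} ∩ (A ∖ {25}) = ∅, so x is NOT a limit point.
  x = 26: opens ∋ x are {24, 26, 27, 28}, {24, 25, 26, 27, 28}; each meets A ∖ {26}, so x IS a limit point.
  x = 27: opens ∋ x are {24, 26, 27, 28}, {24, 25, 26, 27, 28}; each meets A ∖ {27}, so x IS a limit point.
  x = 28: open {28} ∋ x has {28} ∩ (A ∖ {28}) = ∅, so x is NOT a limit point.
Collecting: A' = {26, 27}.


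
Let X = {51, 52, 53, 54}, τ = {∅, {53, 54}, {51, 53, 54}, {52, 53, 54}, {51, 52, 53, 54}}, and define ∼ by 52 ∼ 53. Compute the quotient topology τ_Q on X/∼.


X/∼ = {[51], [52=53], [54]}; |τ_Q| = 3.

Equivalence classes: [51], [52=53], [54].
Quotient map π: X → X/∼ sends 51 ↦ [51], 52 ↦ [52=53], 53 ↦ [52=53], 54 ↦ [54].
For each subset V ⊆ X/∼, compute π^{-1}(V) ⊆ X and check whether π^{-1}(V) ∈ τ. V is open in τ_Q iff π^{-1}(V) ∈ τ.
  V = {}: π^{-1}(V) = ∅ ∈ τ ✓.
  V = {[51]}: π^{-1}(V) = {51} ∉ τ ✗.
  V = {[52=53]}: π^{-1}(V) = {52, 53} ∉ τ ✗.
  V = {[51], [52=53]}: π^{-1}(V) = {51, 52, 53} ∉ τ ✗.
  V = {[54]}: π^{-1}(V) = {54} ∉ τ ✗.
  V = {[51], [54]}: π^{-1}(V) = {51, 54} ∉ τ ✗.
  V = {[52=53], [54]}: π^{-1}(V) = {52, 53, 54} ∈ τ ✓.
  V = {[51], [52=53], [54]}: π^{-1}(V) = {51, 52, 53, 54} ∈ τ ✓.
Open sets in the quotient: τ_Q = {{}, {[52=53], [54]}, {[51], [52=53], [54]}} (3 elements).


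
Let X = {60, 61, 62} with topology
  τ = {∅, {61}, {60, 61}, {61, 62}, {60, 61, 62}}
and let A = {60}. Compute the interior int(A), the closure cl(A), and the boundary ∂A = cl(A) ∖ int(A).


int(A) = ∅, cl(A) = {60}, ∂A = {60}.

Closed sets in (X, τ) are complements of opens:
  closed(X, τ) = {∅, {60}, {62}, {60, 62}, {60, 61, 62}}.
int(A) = ⋃ {U ∈ τ : U ⊆ A}. Opens contained in A: ∅.
Taking the union of these: int(A) = ∅.
cl(A) = ⋂ {C closed : A ⊆ C}. Closed sets containing A: {60}, {60, 62}, {60, 61, 62}.
Intersecting these: cl(A) = {60}.
∂A = cl(A) ∖ int(A) = {60} ∖ ∅ = {60}.


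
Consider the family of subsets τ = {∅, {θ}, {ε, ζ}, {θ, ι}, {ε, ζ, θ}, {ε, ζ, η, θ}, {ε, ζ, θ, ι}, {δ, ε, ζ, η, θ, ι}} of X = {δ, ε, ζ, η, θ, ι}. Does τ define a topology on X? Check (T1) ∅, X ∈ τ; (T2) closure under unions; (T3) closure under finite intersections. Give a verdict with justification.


τ is NOT a topology on X.

Axiom (T1): ∅ ∈ τ? Yes; X ∈ τ? Yes.
Axiom (T2/T3): check pairwise unions and intersections of members of τ.
Counterexample for (T2): {θ, ι} ∪ {ε, ζ, η, θ} = {ε, ζ, η, θ, ι} ∉ τ. Therefore τ is NOT a topology.


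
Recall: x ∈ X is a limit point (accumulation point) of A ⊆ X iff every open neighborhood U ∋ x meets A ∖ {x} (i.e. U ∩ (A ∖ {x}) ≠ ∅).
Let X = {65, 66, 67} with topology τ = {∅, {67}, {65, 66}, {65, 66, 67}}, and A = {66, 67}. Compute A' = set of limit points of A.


A' = {65}

For each x ∈ X, list the open sets U ∈ τ with x ∈ U, then check whether U ∩ (A ∖ {x}) ≠ ∅ for every such U.
  x = 65: opens ∋ x are {65, 66}, {65, 66, 67}; each meets A ∖ {65}, so x IS a limit point.
  x = 66: open {65, 66} ∋ x has {65, 66} ∩ (A ∖ {66}) = ∅, so x is NOT a limit point.
  x = 67: open {67} ∋ x has {67} ∩ (A ∖ {67}) = ∅, so x is NOT a limit point.
Collecting: A' = {65}.


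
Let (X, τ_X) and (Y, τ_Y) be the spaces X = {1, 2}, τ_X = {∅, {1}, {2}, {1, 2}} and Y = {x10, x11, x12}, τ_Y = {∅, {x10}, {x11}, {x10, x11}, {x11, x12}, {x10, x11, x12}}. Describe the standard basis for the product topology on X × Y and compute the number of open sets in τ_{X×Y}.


Basis B = {∅ × ∅, {1} × {x10}, {1} × {x11}, {2} × {x10}, {2} × {x11}, {1} × {x10, x11}, {1, 2} × {x10}, {1} × {x11, x12}, {1, 2} × {x11}, {2} × {x10, x11}, {2} × {x11, x12}, {1} × {x10, x11, x12}, {2} × {x10, x11, x12}, {1, 2} × {x10, x11}, {1, 2} × {x11, x12}, {1, 2} × {x10, x11, x12}}; |τ_{X×Y}| = 36.

Enumerate products U × V with U ∈ τ_X, V ∈ τ_Y (deduplicated):
  ∅ × ∅ = {} (∅)
  {1} × {x10} = {(1,x10)}
  {1} × {x11} = {(1,x11)}
  {2} × {x10} = {(2,x10)}
  {2} × {x11} = {(2,x11)}
  {1} × {x10, x11} = {(1,x10), (1,x11)}
  {1, 2} × {x10} = {(1,x10), (2,x10)}
  {1} × {x11, x12} = {(1,x11), (1,x12)}
  {1, 2} × {x11} = {(1,x11), (2,x11)}
  {2} × {x10, x11} = {(2,x10), (2,x11)}
  {2} × {x11, x12} = {(2,x11), (2,x12)}
  {1} × {x10, x11, x12} = {(1,x10), (1,x11), (1,x12)}
  {2} × {x10, x11, x12} = {(2,x10), (2,x11), (2,x12)}
  {1, 2} × {x10, x11} = {(1,x10), (1,x11), (2,x10), (2,x11)}
  {1, 2} × {x11, x12} = {(1,x11), (1,x12), (2,x11), (2,x12)}
  {1, 2} × {x10, x11, x12} = {(1,x10), (1,x11), (1,x12), (2,x10), (2,x11), (2,x12)}
These 16 distinct sets form the basis B.
Close under arbitrary unions to get τ_{X×Y}; counting gives |τ_{X×Y}| = 36.


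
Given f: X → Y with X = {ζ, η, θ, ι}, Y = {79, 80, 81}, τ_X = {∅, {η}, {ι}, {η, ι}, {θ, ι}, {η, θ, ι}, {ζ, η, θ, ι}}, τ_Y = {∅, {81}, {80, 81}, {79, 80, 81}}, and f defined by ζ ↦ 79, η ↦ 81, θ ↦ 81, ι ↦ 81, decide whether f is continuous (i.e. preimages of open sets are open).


f IS continuous.

Compute f^{-1}(U) for each U ∈ τ_Y:
  U = ∅: f^{-1}(U) = ∅ ∈ τ_X ✓.
  U = {81}: f^{-1}(U) = {η, θ, ι} ∈ τ_X ✓.
  U = {80, 81}: f^{-1}(U) = {η, θ, ι} ∈ τ_X ✓.
  U = {79, 80, 81}: f^{-1}(U) = {ζ, η, θ, ι} ∈ τ_X ✓.
Every preimage lies in τ_X, so f IS continuous.


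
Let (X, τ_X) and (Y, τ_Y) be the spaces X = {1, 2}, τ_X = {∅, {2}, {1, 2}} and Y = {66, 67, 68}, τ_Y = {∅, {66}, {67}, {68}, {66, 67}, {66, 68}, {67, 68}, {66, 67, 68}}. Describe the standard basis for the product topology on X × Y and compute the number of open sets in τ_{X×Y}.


Basis B = {∅ × ∅, {2} × {66}, {2} × {67}, {2} × {68}, {1, 2} × {66}, {1, 2} × {67}, {1, 2} × {68}, {2} × {66, 67}, {2} × {66, 68}, {2} × {67, 68}, {2} × {66, 67, 68}, {1, 2} × {66, 67}, {1, 2} × {66, 68}, {1, 2} × {67, 68}, {1, 2} × {66, 67, 68}}; |τ_{X×Y}| = 27.

Enumerate products U × V with U ∈ τ_X, V ∈ τ_Y (deduplicated):
  ∅ × ∅ = {} (∅)
  {2} × {66} = {(2,66)}
  {2} × {67} = {(2,67)}
  {2} × {68} = {(2,68)}
  {1, 2} × {66} = {(1,66), (2,66)}
  {1, 2} × {67} = {(1,67), (2,67)}
  {1, 2} × {68} = {(1,68), (2,68)}
  {2} × {66, 67} = {(2,66), (2,67)}
  {2} × {66, 68} = {(2,66), (2,68)}
  {2} × {67, 68} = {(2,67), (2,68)}
  {2} × {66, 67, 68} = {(2,66), (2,67), (2,68)}
  {1, 2} × {66, 67} = {(1,66), (1,67), (2,66), (2,67)}
  {1, 2} × {66, 68} = {(1,66), (1,68), (2,66), (2,68)}
  {1, 2} × {67, 68} = {(1,67), (1,68), (2,67), (2,68)}
  {1, 2} × {66, 67, 68} = {(1,66), (1,67), (1,68), (2,66), (2,67), (2,68)}
These 15 distinct sets form the basis B.
Close under arbitrary unions to get τ_{X×Y}; counting gives |τ_{X×Y}| = 27.


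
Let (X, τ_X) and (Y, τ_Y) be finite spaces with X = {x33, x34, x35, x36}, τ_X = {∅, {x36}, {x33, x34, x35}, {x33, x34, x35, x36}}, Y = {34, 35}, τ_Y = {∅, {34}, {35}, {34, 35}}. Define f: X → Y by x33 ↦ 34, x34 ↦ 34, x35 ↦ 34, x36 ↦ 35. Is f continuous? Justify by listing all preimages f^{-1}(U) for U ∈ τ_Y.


f IS continuous.

Compute f^{-1}(U) for each U ∈ τ_Y:
  U = ∅: f^{-1}(U) = ∅ ∈ τ_X ✓.
  U = {34}: f^{-1}(U) = {x33, x34, x35} ∈ τ_X ✓.
  U = {35}: f^{-1}(U) = {x36} ∈ τ_X ✓.
  U = {34, 35}: f^{-1}(U) = {x33, x34, x35, x36} ∈ τ_X ✓.
Every preimage lies in τ_X, so f IS continuous.


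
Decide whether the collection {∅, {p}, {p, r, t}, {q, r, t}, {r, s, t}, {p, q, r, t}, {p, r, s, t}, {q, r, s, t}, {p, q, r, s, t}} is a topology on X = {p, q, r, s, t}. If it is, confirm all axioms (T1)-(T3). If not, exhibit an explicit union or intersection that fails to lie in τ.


τ is NOT a topology on X.

Axiom (T1): ∅ ∈ τ? Yes; X ∈ τ? Yes.
Axiom (T2/T3): check pairwise unions and intersections of members of τ.
Counterexample for (T3): {p, r, t} ∩ {q, r, t} = {r, t} ∉ τ. Therefore τ is NOT a topology.


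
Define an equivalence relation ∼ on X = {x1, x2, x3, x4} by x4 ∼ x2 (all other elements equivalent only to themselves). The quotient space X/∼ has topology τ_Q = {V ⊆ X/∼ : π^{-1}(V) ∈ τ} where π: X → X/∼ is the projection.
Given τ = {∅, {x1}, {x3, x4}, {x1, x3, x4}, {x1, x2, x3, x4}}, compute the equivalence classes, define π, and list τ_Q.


X/∼ = {[x1], [x2=x4], [x3]}; |τ_Q| = 3.

Equivalence classes: [x1], [x2=x4], [x3].
Quotient map π: X → X/∼ sends x1 ↦ [x1], x2 ↦ [x2=x4], x3 ↦ [x3], x4 ↦ [x2=x4].
For each subset V ⊆ X/∼, compute π^{-1}(V) ⊆ X and check whether π^{-1}(V) ∈ τ. V is open in τ_Q iff π^{-1}(V) ∈ τ.
  V = {}: π^{-1}(V) = ∅ ∈ τ ✓.
  V = {[x1]}: π^{-1}(V) = {x1} ∈ τ ✓.
  V = {[x2=x4]}: π^{-1}(V) = {x2, x4} ∉ τ ✗.
  V = {[x1], [x2=x4]}: π^{-1}(V) = {x1, x2, x4} ∉ τ ✗.
  V = {[x3]}: π^{-1}(V) = {x3} ∉ τ ✗.
  V = {[x1], [x3]}: π^{-1}(V) = {x1, x3} ∉ τ ✗.
  V = {[x2=x4], [x3]}: π^{-1}(V) = {x2, x3, x4} ∉ τ ✗.
  V = {[x1], [x2=x4], [x3]}: π^{-1}(V) = {x1, x2, x3, x4} ∈ τ ✓.
Open sets in the quotient: τ_Q = {{}, {[x1]}, {[x1], [x2=x4], [x3]}} (3 elements).


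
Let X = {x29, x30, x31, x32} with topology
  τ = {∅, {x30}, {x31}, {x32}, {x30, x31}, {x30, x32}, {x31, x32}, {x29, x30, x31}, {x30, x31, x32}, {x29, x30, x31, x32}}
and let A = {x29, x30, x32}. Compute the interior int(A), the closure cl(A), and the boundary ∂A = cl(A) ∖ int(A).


int(A) = {x30, x32}, cl(A) = {x29, x30, x32}, ∂A = {x29}.

Closed sets in (X, τ) are complements of opens:
  closed(X, τ) = {∅, {x29}, {x32}, {x29, x30}, {x29, x31}, {x29, x32}, {x29, x30, x31}, {x29, x30, x32}, {x29, x31, x32}, {x29, x30, x31, x32}}.
int(A) = ⋃ {U ∈ τ : U ⊆ A}. Opens contained in A: ∅, {x30}, {x32}, {x30, x32}.
Taking the union of these: int(A) = {x30, x32}.
cl(A) = ⋂ {C closed : A ⊆ C}. Closed sets containing A: {x29, x30, x32}, {x29, x30, x31, x32}.
Intersecting these: cl(A) = {x29, x30, x32}.
∂A = cl(A) ∖ int(A) = {x29, x30, x32} ∖ {x30, x32} = {x29}.


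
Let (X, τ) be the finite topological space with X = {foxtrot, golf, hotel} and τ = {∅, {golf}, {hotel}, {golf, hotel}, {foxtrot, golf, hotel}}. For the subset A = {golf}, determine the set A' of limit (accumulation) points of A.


A' = {foxtrot}

For each x ∈ X, list the open sets U ∈ τ with x ∈ U, then check whether U ∩ (A ∖ {x}) ≠ ∅ for every such U.
  x = foxtrot: opens ∋ x are {foxtrot, golf, hotel}; each meets A ∖ {foxtrot}, so x IS a limit point.
  x = golf: open {golf} ∋ x has {golf} ∩ (A ∖ {golf}) = ∅, so x is NOT a limit point.
  x = hotel: open {hotel} ∋ x has {hotel} ∩ (A ∖ {hotel}) = ∅, so x is NOT a limit point.
Collecting: A' = {foxtrot}.


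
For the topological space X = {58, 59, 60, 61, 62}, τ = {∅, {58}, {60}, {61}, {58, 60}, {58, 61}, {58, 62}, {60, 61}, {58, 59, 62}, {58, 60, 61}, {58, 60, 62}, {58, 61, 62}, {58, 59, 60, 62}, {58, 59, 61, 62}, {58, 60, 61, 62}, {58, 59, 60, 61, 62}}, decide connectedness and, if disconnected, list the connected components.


(X, τ) is disconnected; components = [{60}, {61}, {58, 59, 62}].

Find clopen sets (U ∈ τ with X ∖ U ∈ τ):
  U = ∅, X ∖ U = {58, 59, 60, 61, 62} — both open, so U is clopen.
  U = {60}, X ∖ U = {58, 59, 61, 62} — both open, so U is clopen.
  U = {61}, X ∖ U = {58, 59, 60, 62} — both open, so U is clopen.
  U = {60, 61}, X ∖ U = {58, 59, 62} — both open, so U is clopen.
  U = {58, 59, 62}, X ∖ U = {60, 61} — both open, so U is clopen.
  U = {58, 59, 60, 62}, X ∖ U = {61} — both open, so U is clopen.
  U = {58, 59, 61, 62}, X ∖ U = {60} — both open, so U is clopen.
  U = {58, 59, 60, 61, 62}, X ∖ U = ∅ — both open, so U is clopen.
Nontrivial clopen(s) exist: e.g. {58, 59, 61, 62}. So (X, τ) is disconnected.
Compute connected components by grouping points that agree on all clopens:
  component: {60}
  component: {61}
  component: {58, 59, 62}


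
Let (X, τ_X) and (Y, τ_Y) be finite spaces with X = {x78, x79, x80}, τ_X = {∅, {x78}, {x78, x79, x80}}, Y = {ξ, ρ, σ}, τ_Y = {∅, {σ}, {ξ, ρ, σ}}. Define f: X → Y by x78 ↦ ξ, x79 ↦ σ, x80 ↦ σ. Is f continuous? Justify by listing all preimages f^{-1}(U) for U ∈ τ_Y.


f is NOT continuous.

Compute f^{-1}(U) for each U ∈ τ_Y:
  U = ∅: f^{-1}(U) = ∅ ∈ τ_X ✓.
  U = {σ}: f^{-1}(U) = {x79, x80} ∉ τ_X ✗.
  U = {ξ, ρ, σ}: f^{-1}(U) = {x78, x79, x80} ∈ τ_X ✓.
Found U = {σ} with f^{-1}(U) = {x79, x80} not in τ_X. Therefore f is NOT continuous.


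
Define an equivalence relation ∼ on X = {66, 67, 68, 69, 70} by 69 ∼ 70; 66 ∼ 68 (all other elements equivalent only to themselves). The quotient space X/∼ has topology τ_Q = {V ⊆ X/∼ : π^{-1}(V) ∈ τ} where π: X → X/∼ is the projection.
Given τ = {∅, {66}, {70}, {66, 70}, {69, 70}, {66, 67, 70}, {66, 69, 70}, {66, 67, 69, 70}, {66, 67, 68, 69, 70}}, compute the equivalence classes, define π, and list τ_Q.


X/∼ = {[66=68], [67], [69=70]}; |τ_Q| = 3.

Equivalence classes: [66=68], [67], [69=70].
Quotient map π: X → X/∼ sends 66 ↦ [66=68], 67 ↦ [67], 68 ↦ [66=68], 69 ↦ [69=70], 70 ↦ [69=70].
For each subset V ⊆ X/∼, compute π^{-1}(V) ⊆ X and check whether π^{-1}(V) ∈ τ. V is open in τ_Q iff π^{-1}(V) ∈ τ.
  V = {}: π^{-1}(V) = ∅ ∈ τ ✓.
  V = {[66=68]}: π^{-1}(V) = {66, 68} ∉ τ ✗.
  V = {[67]}: π^{-1}(V) = {67} ∉ τ ✗.
  V = {[66=68], [67]}: π^{-1}(V) = {66, 67, 68} ∉ τ ✗.
  V = {[69=70]}: π^{-1}(V) = {69, 70} ∈ τ ✓.
  V = {[66=68], [69=70]}: π^{-1}(V) = {66, 68, 69, 70} ∉ τ ✗.
  V = {[67], [69=70]}: π^{-1}(V) = {67, 69, 70} ∉ τ ✗.
  V = {[66=68], [67], [69=70]}: π^{-1}(V) = {66, 67, 68, 69, 70} ∈ τ ✓.
Open sets in the quotient: τ_Q = {{}, {[69=70]}, {[66=68], [67], [69=70]}} (3 elements).


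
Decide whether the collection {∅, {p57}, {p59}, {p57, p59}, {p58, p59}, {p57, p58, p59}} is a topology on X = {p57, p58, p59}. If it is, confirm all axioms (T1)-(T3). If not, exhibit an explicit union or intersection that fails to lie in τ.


τ IS a topology on X.

Axiom (T1): ∅ ∈ τ? Yes; X ∈ τ? Yes.
Axiom (T2/T3): check pairwise unions and intersections of members of τ.
All pairwise intersections and unions checked — each lies in τ. Therefore τ satisfies (T1), (T2), (T3): it IS a topology on X.


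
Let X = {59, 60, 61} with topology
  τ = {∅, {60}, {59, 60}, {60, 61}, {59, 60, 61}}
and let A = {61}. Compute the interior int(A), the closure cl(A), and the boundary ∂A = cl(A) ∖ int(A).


int(A) = ∅, cl(A) = {61}, ∂A = {61}.

Closed sets in (X, τ) are complements of opens:
  closed(X, τ) = {∅, {59}, {61}, {59, 61}, {59, 60, 61}}.
int(A) = ⋃ {U ∈ τ : U ⊆ A}. Opens contained in A: ∅.
Taking the union of these: int(A) = ∅.
cl(A) = ⋂ {C closed : A ⊆ C}. Closed sets containing A: {61}, {59, 61}, {59, 60, 61}.
Intersecting these: cl(A) = {61}.
∂A = cl(A) ∖ int(A) = {61} ∖ ∅ = {61}.


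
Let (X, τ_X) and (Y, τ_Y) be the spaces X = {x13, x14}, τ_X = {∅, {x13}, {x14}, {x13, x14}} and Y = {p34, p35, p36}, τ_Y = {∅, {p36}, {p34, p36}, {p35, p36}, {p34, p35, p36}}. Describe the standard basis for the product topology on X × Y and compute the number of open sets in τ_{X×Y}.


Basis B = {∅ × ∅, {x13} × {p36}, {x14} × {p36}, {x13} × {p34, p36}, {x13} × {p35, p36}, {x13, x14} × {p36}, {x14} × {p34, p36}, {x14} × {p35, p36}, {x13} × {p34, p35, p36}, {x14} × {p34, p35, p36}, {x13, x14} × {p34, p36}, {x13, x14} × {p35, p36}, {x13, x14} × {p34, p35, p36}}; |τ_{X×Y}| = 25.

Enumerate products U × V with U ∈ τ_X, V ∈ τ_Y (deduplicated):
  ∅ × ∅ = {} (∅)
  {x13} × {p36} = {(x13,p36)}
  {x14} × {p36} = {(x14,p36)}
  {x13} × {p34, p36} = {(x13,p34), (x13,p36)}
  {x13} × {p35, p36} = {(x13,p35), (x13,p36)}
  {x13, x14} × {p36} = {(x13,p36), (x14,p36)}
  {x14} × {p34, p36} = {(x14,p34), (x14,p36)}
  {x14} × {p35, p36} = {(x14,p35), (x14,p36)}
  {x13} × {p34, p35, p36} = {(x13,p34), (x13,p35), (x13,p36)}
  {x14} × {p34, p35, p36} = {(x14,p34), (x14,p35), (x14,p36)}
  {x13, x14} × {p34, p36} = {(x13,p34), (x13,p36), (x14,p34), (x14,p36)}
  {x13, x14} × {p35, p36} = {(x13,p35), (x13,p36), (x14,p35), (x14,p36)}
  {x13, x14} × {p34, p35, p36} = {(x13,p34), (x13,p35), (x13,p36), (x14,p34), (x14,p35), (x14,p36)}
These 13 distinct sets form the basis B.
Close under arbitrary unions to get τ_{X×Y}; counting gives |τ_{X×Y}| = 25.


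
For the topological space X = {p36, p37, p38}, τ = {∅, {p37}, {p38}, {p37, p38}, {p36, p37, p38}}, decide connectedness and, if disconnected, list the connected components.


(X, τ) is connected.

Find clopen sets (U ∈ τ with X ∖ U ∈ τ):
  U = ∅, X ∖ U = {p36, p37, p38} — both open, so U is clopen.
  U = {p36, p37, p38}, X ∖ U = ∅ — both open, so U is clopen.
Only trivial clopens (∅ and X) exist, so (X, τ) is connected.
Compute connected components by grouping points that agree on all clopens:
  component: {p36, p37, p38}


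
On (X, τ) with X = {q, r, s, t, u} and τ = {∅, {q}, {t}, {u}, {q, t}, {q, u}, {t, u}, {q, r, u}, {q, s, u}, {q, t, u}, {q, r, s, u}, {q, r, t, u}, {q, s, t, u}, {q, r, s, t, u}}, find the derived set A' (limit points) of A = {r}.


A' = ∅

For each x ∈ X, list the open sets U ∈ τ with x ∈ U, then check whether U ∩ (A ∖ {x}) ≠ ∅ for every such U.
  x = q: open {q} ∋ x has {q} ∩ (A ∖ {q}) = ∅, so x is NOT a limit point.
  x = r: open {q, r, u} ∋ x has {q, r, u} ∩ (A ∖ {r}) = ∅, so x is NOT a limit point.
  x = s: open {q, s, u} ∋ x has {q, s, u} ∩ (A ∖ {s}) = ∅, so x is NOT a limit point.
  x = t: open {t} ∋ x has {t} ∩ (A ∖ {t}) = ∅, so x is NOT a limit point.
  x = u: open {u} ∋ x has {u} ∩ (A ∖ {u}) = ∅, so x is NOT a limit point.
Collecting: A' = ∅.


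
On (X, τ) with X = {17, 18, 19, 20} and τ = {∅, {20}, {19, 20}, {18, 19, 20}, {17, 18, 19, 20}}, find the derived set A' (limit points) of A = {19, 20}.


A' = {17, 18, 19}

For each x ∈ X, list the open sets U ∈ τ with x ∈ U, then check whether U ∩ (A ∖ {x}) ≠ ∅ for every such U.
  x = 17: opens ∋ x are {17, 18, 19, 20}; each meets A ∖ {17}, so x IS a limit point.
  x = 18: opens ∋ x are {18, 19, 20}, {17, 18, 19, 20}; each meets A ∖ {18}, so x IS a limit point.
  x = 19: opens ∋ x are {19, 20}, {18, 19, 20}, {17, 18, 19, 20}; each meets A ∖ {19}, so x IS a limit point.
  x = 20: open {20} ∋ x has {20} ∩ (A ∖ {20}) = ∅, so x is NOT a limit point.
Collecting: A' = {17, 18, 19}.


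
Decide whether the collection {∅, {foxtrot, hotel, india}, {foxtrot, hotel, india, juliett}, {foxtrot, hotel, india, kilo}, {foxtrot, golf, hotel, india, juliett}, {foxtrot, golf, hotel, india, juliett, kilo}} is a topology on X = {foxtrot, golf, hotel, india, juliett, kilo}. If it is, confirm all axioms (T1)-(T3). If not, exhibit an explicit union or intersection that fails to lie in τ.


τ is NOT a topology on X.

Axiom (T1): ∅ ∈ τ? Yes; X ∈ τ? Yes.
Axiom (T2/T3): check pairwise unions and intersections of members of τ.
Counterexample for (T2): {foxtrot, hotel, india, juliett} ∪ {foxtrot, hotel, india, kilo} = {foxtrot, hotel, india, juliett, kilo} ∉ τ. Therefore τ is NOT a topology.


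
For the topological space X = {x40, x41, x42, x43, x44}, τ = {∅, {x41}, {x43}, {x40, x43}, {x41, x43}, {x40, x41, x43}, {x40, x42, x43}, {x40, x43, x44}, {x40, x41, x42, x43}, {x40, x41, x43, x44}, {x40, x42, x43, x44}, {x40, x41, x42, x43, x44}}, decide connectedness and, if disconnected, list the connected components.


(X, τ) is disconnected; components = [{x41}, {x40, x42, x43, x44}].

Find clopen sets (U ∈ τ with X ∖ U ∈ τ):
  U = ∅, X ∖ U = {x40, x41, x42, x43, x44} — both open, so U is clopen.
  U = {x41}, X ∖ U = {x40, x42, x43, x44} — both open, so U is clopen.
  U = {x40, x42, x43, x44}, X ∖ U = {x41} — both open, so U is clopen.
  U = {x40, x41, x42, x43, x44}, X ∖ U = ∅ — both open, so U is clopen.
Nontrivial clopen(s) exist: e.g. {x41}. So (X, τ) is disconnected.
Compute connected components by grouping points that agree on all clopens:
  component: {x41}
  component: {x40, x42, x43, x44}


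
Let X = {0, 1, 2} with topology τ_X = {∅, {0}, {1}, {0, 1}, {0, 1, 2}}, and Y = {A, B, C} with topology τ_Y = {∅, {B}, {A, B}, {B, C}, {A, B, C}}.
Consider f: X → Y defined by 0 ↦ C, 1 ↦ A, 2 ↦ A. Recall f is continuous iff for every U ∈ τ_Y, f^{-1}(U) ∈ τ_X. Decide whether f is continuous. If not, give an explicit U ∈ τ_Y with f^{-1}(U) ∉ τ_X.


f is NOT continuous.

Compute f^{-1}(U) for each U ∈ τ_Y:
  U = ∅: f^{-1}(U) = ∅ ∈ τ_X ✓.
  U = {B}: f^{-1}(U) = ∅ ∈ τ_X ✓.
  U = {A, B}: f^{-1}(U) = {1, 2} ∉ τ_X ✗.
  U = {B, C}: f^{-1}(U) = {0} ∈ τ_X ✓.
  U = {A, B, C}: f^{-1}(U) = {0, 1, 2} ∈ τ_X ✓.
Found U = {A, B} with f^{-1}(U) = {1, 2} not in τ_X. Therefore f is NOT continuous.


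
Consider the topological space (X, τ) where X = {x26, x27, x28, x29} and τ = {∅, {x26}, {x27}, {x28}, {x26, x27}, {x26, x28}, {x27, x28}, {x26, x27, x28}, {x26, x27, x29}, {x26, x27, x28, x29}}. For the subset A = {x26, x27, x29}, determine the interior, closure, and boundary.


int(A) = {x26, x27, x29}, cl(A) = {x26, x27, x29}, ∂A = ∅.

Closed sets in (X, τ) are complements of opens:
  closed(X, τ) = {∅, {x28}, {x29}, {x26, x29}, {x27, x29}, {x28, x29}, {x26, x27, x29}, {x26, x28, x29}, {x27, x28, x29}, {x26, x27, x28, x29}}.
int(A) = ⋃ {U ∈ τ : U ⊆ A}. Opens contained in A: ∅, {x26}, {x27}, {x26, x27}, {x26, x27, x29}.
Taking the union of these: int(A) = {x26, x27, x29}.
cl(A) = ⋂ {C closed : A ⊆ C}. Closed sets containing A: {x26, x27, x29}, {x26, x27, x28, x29}.
Intersecting these: cl(A) = {x26, x27, x29}.
∂A = cl(A) ∖ int(A) = {x26, x27, x29} ∖ {x26, x27, x29} = ∅.


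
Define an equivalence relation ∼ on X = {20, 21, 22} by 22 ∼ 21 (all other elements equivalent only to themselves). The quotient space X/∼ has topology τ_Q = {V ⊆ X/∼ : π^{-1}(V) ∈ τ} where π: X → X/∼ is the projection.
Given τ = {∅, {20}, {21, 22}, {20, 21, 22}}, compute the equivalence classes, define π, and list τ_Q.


X/∼ = {[20], [21=22]}; |τ_Q| = 4.

Equivalence classes: [20], [21=22].
Quotient map π: X → X/∼ sends 20 ↦ [20], 21 ↦ [21=22], 22 ↦ [21=22].
For each subset V ⊆ X/∼, compute π^{-1}(V) ⊆ X and check whether π^{-1}(V) ∈ τ. V is open in τ_Q iff π^{-1}(V) ∈ τ.
  V = {}: π^{-1}(V) = ∅ ∈ τ ✓.
  V = {[20]}: π^{-1}(V) = {20} ∈ τ ✓.
  V = {[21=22]}: π^{-1}(V) = {21, 22} ∈ τ ✓.
  V = {[20], [21=22]}: π^{-1}(V) = {20, 21, 22} ∈ τ ✓.
Open sets in the quotient: τ_Q = {{}, {[20]}, {[21=22]}, {[20], [21=22]}} (4 elements).


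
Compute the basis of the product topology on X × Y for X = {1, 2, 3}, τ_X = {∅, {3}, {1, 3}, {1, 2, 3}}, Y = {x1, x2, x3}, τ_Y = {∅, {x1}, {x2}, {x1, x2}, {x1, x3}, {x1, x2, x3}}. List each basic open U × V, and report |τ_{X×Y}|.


Basis B = {∅ × ∅, {3} × {x1}, {3} × {x2}, {1, 3} × {x1}, {1, 3} × {x2}, {3} × {x1, x2}, {3} × {x1, x3}, {1, 2, 3} × {x1}, {1, 2, 3} × {x2}, {3} × {x1, x2, x3}, {1, 3} × {x1, x2}, {1, 3} × {x1, x3}, {1, 3} × {x1, x2, x3}, {1, 2, 3} × {x1, x2}, {1, 2, 3} × {x1, x3}, {1, 2, 3} × {x1, x2, x3}}; |τ_{X×Y}| = 40.

Enumerate products U × V with U ∈ τ_X, V ∈ τ_Y (deduplicated):
  ∅ × ∅ = {} (∅)
  {3} × {x1} = {(3,x1)}
  {3} × {x2} = {(3,x2)}
  {1, 3} × {x1} = {(1,x1), (3,x1)}
  {1, 3} × {x2} = {(1,x2), (3,x2)}
  {3} × {x1, x2} = {(3,x1), (3,x2)}
  {3} × {x1, x3} = {(3,x1), (3,x3)}
  {1, 2, 3} × {x1} = {(1,x1), (2,x1), (3,x1)}
  {1, 2, 3} × {x2} = {(1,x2), (2,x2), (3,x2)}
  {3} × {x1, x2, x3} = {(3,x1), (3,x2), (3,x3)}
  {1, 3} × {x1, x2} = {(1,x1), (1,x2), (3,x1), (3,x2)}
  {1, 3} × {x1, x3} = {(1,x1), (1,x3), (3,x1), (3,x3)}
  {1, 3} × {x1, x2, x3} = {(1,x1), (1,x2), (1,x3), (3,x1), (3,x2), (3,x3)}
  {1, 2, 3} × {x1, x2} = {(1,x1), (1,x2), (2,x1), (2,x2), (3,x1), (3,x2)}
  {1, 2, 3} × {x1, x3} = {(1,x1), (1,x3), (2,x1), (2,x3), (3,x1), (3,x3)}
  {1, 2, 3} × {x1, x2, x3} = {(1,x1), (1,x2), (1,x3), (2,x1), (2,x2), (2,x3), (3,x1), (3,x2), (3,x3)}
These 16 distinct sets form the basis B.
Close under arbitrary unions to get τ_{X×Y}; counting gives |τ_{X×Y}| = 40.


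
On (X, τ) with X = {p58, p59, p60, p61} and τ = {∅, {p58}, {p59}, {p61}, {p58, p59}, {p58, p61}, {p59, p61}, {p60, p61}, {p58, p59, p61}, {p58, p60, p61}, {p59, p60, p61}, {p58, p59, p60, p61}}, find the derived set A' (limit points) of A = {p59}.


A' = ∅

For each x ∈ X, list the open sets U ∈ τ with x ∈ U, then check whether U ∩ (A ∖ {x}) ≠ ∅ for every such U.
  x = p58: open {p58} ∋ x has {p58} ∩ (A ∖ {p58}) = ∅, so x is NOT a limit point.
  x = p59: open {p59} ∋ x has {p59} ∩ (A ∖ {p59}) = ∅, so x is NOT a limit point.
  x = p60: open {p60, p61} ∋ x has {p60, p61} ∩ (A ∖ {p60}) = ∅, so x is NOT a limit point.
  x = p61: open {p61} ∋ x has {p61} ∩ (A ∖ {p61}) = ∅, so x is NOT a limit point.
Collecting: A' = ∅.


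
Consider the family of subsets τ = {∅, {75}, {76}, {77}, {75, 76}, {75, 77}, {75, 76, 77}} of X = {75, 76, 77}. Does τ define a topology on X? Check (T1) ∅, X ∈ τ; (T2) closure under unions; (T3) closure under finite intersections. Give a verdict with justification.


τ is NOT a topology on X.

Axiom (T1): ∅ ∈ τ? Yes; X ∈ τ? Yes.
Axiom (T2/T3): check pairwise unions and intersections of members of τ.
Counterexample for (T2): {76} ∪ {77} = {76, 77} ∉ τ. Therefore τ is NOT a topology.


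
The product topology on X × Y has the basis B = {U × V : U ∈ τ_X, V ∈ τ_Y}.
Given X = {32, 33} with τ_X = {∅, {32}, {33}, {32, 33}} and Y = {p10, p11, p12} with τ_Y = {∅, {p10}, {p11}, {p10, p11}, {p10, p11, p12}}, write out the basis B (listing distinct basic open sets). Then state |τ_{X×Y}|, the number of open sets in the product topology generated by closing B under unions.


Basis B = {∅ × ∅, {32} × {p10}, {32} × {p11}, {33} × {p10}, {33} × {p11}, {32} × {p10, p11}, {32, 33} × {p10}, {32, 33} × {p11}, {33} × {p10, p11}, {32} × {p10, p11, p12}, {33} × {p10, p11, p12}, {32, 33} × {p10, p11}, {32, 33} × {p10, p11, p12}}; |τ_{X×Y}| = 25.

Enumerate products U × V with U ∈ τ_X, V ∈ τ_Y (deduplicated):
  ∅ × ∅ = {} (∅)
  {32} × {p10} = {(32,p10)}
  {32} × {p11} = {(32,p11)}
  {33} × {p10} = {(33,p10)}
  {33} × {p11} = {(33,p11)}
  {32} × {p10, p11} = {(32,p10), (32,p11)}
  {32, 33} × {p10} = {(32,p10), (33,p10)}
  {32, 33} × {p11} = {(32,p11), (33,p11)}
  {33} × {p10, p11} = {(33,p10), (33,p11)}
  {32} × {p10, p11, p12} = {(32,p10), (32,p11), (32,p12)}
  {33} × {p10, p11, p12} = {(33,p10), (33,p11), (33,p12)}
  {32, 33} × {p10, p11} = {(32,p10), (32,p11), (33,p10), (33,p11)}
  {32, 33} × {p10, p11, p12} = {(32,p10), (32,p11), (32,p12), (33,p10), (33,p11), (33,p12)}
These 13 distinct sets form the basis B.
Close under arbitrary unions to get τ_{X×Y}; counting gives |τ_{X×Y}| = 25.


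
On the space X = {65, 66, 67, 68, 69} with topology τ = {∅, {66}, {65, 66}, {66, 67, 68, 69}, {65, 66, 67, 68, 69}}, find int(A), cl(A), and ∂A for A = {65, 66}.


int(A) = {65, 66}, cl(A) = {65, 66, 67, 68, 69}, ∂A = {67, 68, 69}.

Closed sets in (X, τ) are complements of opens:
  closed(X, τ) = {∅, {65}, {67, 68, 69}, {65, 67, 68, 69}, {65, 66, 67, 68, 69}}.
int(A) = ⋃ {U ∈ τ : U ⊆ A}. Opens contained in A: ∅, {66}, {65, 66}.
Taking the union of these: int(A) = {65, 66}.
cl(A) = ⋂ {C closed : A ⊆ C}. Closed sets containing A: {65, 66, 67, 68, 69}.
Intersecting these: cl(A) = {65, 66, 67, 68, 69}.
∂A = cl(A) ∖ int(A) = {65, 66, 67, 68, 69} ∖ {65, 66} = {67, 68, 69}.


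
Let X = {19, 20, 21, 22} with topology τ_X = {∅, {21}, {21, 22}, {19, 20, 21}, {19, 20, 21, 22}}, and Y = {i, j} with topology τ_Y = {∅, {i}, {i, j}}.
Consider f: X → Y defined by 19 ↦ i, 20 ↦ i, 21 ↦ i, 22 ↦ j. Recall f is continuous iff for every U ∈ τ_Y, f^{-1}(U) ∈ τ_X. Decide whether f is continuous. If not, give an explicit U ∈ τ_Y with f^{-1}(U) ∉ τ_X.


f IS continuous.

Compute f^{-1}(U) for each U ∈ τ_Y:
  U = ∅: f^{-1}(U) = ∅ ∈ τ_X ✓.
  U = {i}: f^{-1}(U) = {19, 20, 21} ∈ τ_X ✓.
  U = {i, j}: f^{-1}(U) = {19, 20, 21, 22} ∈ τ_X ✓.
Every preimage lies in τ_X, so f IS continuous.


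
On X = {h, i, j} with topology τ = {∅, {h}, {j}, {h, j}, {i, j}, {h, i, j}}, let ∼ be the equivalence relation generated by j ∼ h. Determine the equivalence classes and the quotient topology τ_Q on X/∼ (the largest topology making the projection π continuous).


X/∼ = {[h=j], [i]}; |τ_Q| = 3.

Equivalence classes: [h=j], [i].
Quotient map π: X → X/∼ sends h ↦ [h=j], i ↦ [i], j ↦ [h=j].
For each subset V ⊆ X/∼, compute π^{-1}(V) ⊆ X and check whether π^{-1}(V) ∈ τ. V is open in τ_Q iff π^{-1}(V) ∈ τ.
  V = {}: π^{-1}(V) = ∅ ∈ τ ✓.
  V = {[h=j]}: π^{-1}(V) = {h, j} ∈ τ ✓.
  V = {[i]}: π^{-1}(V) = {i} ∉ τ ✗.
  V = {[h=j], [i]}: π^{-1}(V) = {h, i, j} ∈ τ ✓.
Open sets in the quotient: τ_Q = {{}, {[h=j]}, {[h=j], [i]}} (3 elements).


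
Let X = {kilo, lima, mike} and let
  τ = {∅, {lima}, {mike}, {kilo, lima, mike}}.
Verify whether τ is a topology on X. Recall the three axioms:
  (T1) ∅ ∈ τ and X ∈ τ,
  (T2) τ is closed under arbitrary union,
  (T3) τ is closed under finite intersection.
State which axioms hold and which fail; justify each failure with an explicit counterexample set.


τ is NOT a topology on X.

Axiom (T1): ∅ ∈ τ? Yes; X ∈ τ? Yes.
Axiom (T2/T3): check pairwise unions and intersections of members of τ.
Counterexample for (T2): {lima} ∪ {mike} = {lima, mike} ∉ τ. Therefore τ is NOT a topology.


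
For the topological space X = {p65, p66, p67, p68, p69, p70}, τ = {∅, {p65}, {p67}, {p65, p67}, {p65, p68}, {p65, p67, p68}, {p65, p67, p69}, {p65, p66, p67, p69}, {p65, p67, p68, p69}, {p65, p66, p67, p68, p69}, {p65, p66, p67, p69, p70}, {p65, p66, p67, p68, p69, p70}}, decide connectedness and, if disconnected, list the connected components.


(X, τ) is connected.

Find clopen sets (U ∈ τ with X ∖ U ∈ τ):
  U = ∅, X ∖ U = {p65, p66, p67, p68, p69, p70} — both open, so U is clopen.
  U = {p65, p66, p67, p68, p69, p70}, X ∖ U = ∅ — both open, so U is clopen.
Only trivial clopens (∅ and X) exist, so (X, τ) is connected.
Compute connected components by grouping points that agree on all clopens:
  component: {p65, p66, p67, p68, p69, p70}
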